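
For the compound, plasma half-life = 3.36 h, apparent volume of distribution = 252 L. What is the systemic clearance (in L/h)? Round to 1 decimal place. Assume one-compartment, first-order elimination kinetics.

k = ln2 / t½ = 0.693147 / 3.36 = 0.2063 h⁻¹
CL = k × Vd = 0.2063 × 252 = 51.99 L/h

52.0 L/h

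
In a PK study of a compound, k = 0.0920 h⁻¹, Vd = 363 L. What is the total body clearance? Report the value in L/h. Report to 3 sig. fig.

CL = k × Vd = 0.0920 × 363 = 33.40 L/h

33.4 L/h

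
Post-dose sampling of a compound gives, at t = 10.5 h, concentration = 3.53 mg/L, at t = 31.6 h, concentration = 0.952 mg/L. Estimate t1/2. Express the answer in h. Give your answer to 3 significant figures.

11.2 h

k = ln(C₁/C₂) / (t₂ − t₁) = ln(3.53/0.952) / (31.6 − 10.5)
  = 1.310 / 21.10 = 0.06209 h⁻¹
t½ = ln2 / k = 0.693147 / 0.06209 = 11.16 h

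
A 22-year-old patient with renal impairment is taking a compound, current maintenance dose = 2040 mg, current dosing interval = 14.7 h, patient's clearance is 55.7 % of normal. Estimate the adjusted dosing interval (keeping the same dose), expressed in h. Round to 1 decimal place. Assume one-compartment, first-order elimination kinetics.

26.4 h

To keep the same average steady-state level, dosing rate must scale with clearance.
CL ratio = 55.7 / 100 = 0.5570
New interval (same dose) = 14.7 / 0.5570 = 26.39 h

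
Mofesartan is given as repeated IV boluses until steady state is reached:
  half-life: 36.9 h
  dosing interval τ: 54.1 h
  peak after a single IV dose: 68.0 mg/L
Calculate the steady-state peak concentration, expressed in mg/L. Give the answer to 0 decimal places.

107 mg/L

k = ln2 / t½ = 0.693147 / 36.9 = 0.01878 h⁻¹
e^(−kτ) = e^(−0.01878 × 54.1) = 0.3620
Accumulation ratio R = 1 / (1 − e^(−kτ)) = 1 / (1 − 0.3620) = 1.567
Steady-state peak = C₀ × R = 68.0 × 1.567 = 106.6 mg/L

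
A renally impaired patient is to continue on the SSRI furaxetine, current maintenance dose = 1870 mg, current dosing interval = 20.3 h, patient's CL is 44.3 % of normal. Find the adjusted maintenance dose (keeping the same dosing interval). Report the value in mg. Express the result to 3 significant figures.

828 mg

To keep the same average steady-state level, dosing rate must scale with clearance.
CL ratio = 44.3 / 100 = 0.4430
New dose (same interval) = 1870 × 0.4430 = 828.4 mg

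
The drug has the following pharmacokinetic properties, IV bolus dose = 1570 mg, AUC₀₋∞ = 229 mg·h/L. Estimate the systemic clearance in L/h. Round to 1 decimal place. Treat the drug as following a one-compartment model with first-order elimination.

CL = Dose / AUC = 1570 / 229 = 6.856 L/h

6.9 L/h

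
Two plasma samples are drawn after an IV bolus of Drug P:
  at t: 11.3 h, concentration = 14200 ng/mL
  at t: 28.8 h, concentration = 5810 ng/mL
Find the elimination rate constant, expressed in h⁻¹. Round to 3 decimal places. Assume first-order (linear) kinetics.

k = ln(C₁/C₂) / (t₂ − t₁) = ln(14200/5810) / (28.8 − 11.3)
  = 0.8937 / 17.50 = 0.05107 h⁻¹

0.051 h⁻¹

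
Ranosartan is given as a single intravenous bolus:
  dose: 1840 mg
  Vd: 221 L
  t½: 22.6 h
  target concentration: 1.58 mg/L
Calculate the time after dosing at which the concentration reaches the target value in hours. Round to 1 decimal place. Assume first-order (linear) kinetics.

54.2 h

C₀ = Dose / Vd = 1840 / 221 = 8.326 mg/L
k = ln2 / t½ = 0.693147 / 22.6 = 0.03067 h⁻¹
t = ln(C₀ / C) / k = ln(8.326 / 1.58) / 0.03067
  = ln(5.270) / 0.03067 = 1.662 / 0.03067 = 54.19 h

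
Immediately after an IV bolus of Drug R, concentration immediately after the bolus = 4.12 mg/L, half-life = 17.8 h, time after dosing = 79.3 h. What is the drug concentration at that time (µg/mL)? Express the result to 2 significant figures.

k = ln2 / t½ = 0.693147 / 17.8 = 0.03894 h⁻¹
C = C₀ · e^(−k·t) = 4.120 × e^(−0.03894 × 79.3)
  = 4.120 × 0.04560 = 0.1879 mg/L
(0.1879 mg/L = 0.1879 µg/mL)

0.19 µg/mL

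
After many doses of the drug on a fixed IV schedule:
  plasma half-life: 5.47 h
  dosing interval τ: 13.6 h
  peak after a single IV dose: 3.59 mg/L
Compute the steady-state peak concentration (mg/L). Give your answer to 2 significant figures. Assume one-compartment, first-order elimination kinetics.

k = ln2 / t½ = 0.693147 / 5.47 = 0.1267 h⁻¹
e^(−kτ) = e^(−0.1267 × 13.6) = 0.1785
Accumulation ratio R = 1 / (1 − e^(−kτ)) = 1 / (1 − 0.1785) = 1.217
Steady-state peak = C₀ × R = 3.59 × 1.217 = 4.369 mg/L

4.4 mg/L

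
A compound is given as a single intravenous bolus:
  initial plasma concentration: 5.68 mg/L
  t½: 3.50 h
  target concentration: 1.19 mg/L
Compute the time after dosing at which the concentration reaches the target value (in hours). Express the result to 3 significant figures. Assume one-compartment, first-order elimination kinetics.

7.89 h

k = ln2 / t½ = 0.693147 / 3.50 = 0.1980 h⁻¹
t = ln(C₀ / C) / k = ln(5.680 / 1.19) / 0.1980
  = ln(4.773) / 0.1980 = 1.563 / 0.1980 = 7.894 h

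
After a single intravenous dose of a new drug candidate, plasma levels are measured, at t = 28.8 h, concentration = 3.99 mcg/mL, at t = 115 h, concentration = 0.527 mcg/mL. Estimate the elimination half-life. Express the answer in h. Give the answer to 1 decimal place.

29.5 h

k = ln(C₁/C₂) / (t₂ − t₁) = ln(3.99/0.527) / (115 − 28.8)
  = 2.024 / 86.20 = 0.02348 h⁻¹
t½ = ln2 / k = 0.693147 / 0.02348 = 29.52 h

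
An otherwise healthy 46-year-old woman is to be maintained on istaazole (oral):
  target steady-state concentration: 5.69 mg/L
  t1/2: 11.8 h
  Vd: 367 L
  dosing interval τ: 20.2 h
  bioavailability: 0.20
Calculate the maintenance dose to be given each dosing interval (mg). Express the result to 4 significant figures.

k = ln2 / t½ = 0.693147 / 11.8 = 0.05874 h⁻¹
CL = k × Vd = 0.05874 × 367 = 21.56 L/h
At steady state, F × (Dose/τ) = Css × CL.
Dose = Css × CL × τ / F = 5.69 × 21.56 × 20.2 / 0.20 = 12390 mg

12390 mg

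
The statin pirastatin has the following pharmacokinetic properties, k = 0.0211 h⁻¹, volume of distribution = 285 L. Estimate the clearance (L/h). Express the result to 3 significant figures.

6.01 L/h

CL = k × Vd = 0.0211 × 285 = 6.014 L/h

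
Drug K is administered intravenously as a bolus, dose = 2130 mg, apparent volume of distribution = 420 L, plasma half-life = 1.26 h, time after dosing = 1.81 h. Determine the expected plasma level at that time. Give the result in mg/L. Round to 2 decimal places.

1.87 mg/L

C₀ = Dose / Vd = 2130 / 420 = 5.071 mg/L
k = ln2 / t½ = 0.693147 / 1.26 = 0.5501 h⁻¹
C = C₀ · e^(−k·t) = 5.071 × e^(−0.5501 × 1.81)
  = 5.071 × 0.3695 = 1.874 mg/L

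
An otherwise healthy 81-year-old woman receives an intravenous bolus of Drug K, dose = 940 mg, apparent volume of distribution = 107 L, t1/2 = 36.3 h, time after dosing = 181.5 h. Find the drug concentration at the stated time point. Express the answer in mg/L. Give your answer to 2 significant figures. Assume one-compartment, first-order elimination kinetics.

C₀ = Dose / Vd = 940.0 / 107 = 8.785 mg/L
k = ln2 / t½ = 0.693147 / 36.3 = 0.01909 h⁻¹
t / t½ = 181.5 / 36.3 = 5 half-lives
C = C₀ × (1/2)^5 = 8.785 × 0.03125 = 0.2745 mg/L

0.27 mg/L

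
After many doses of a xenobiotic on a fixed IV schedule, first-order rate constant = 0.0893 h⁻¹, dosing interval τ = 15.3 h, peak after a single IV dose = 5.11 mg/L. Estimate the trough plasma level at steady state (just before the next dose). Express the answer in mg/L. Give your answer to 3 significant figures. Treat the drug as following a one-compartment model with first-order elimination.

e^(−kτ) = e^(−0.08930 × 15.3) = 0.2551
Accumulation ratio R = 1 / (1 − e^(−kτ)) = 1 / (1 − 0.2551) = 1.342
Steady-state trough = C₀ × R × e^(−kτ) = 5.11 × 1.342 × 0.2551 = 1.749 mg/L

1.75 mg/L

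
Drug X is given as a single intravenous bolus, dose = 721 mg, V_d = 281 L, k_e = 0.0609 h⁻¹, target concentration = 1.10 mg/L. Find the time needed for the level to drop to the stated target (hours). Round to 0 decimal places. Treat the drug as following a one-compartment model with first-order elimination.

14 h

C₀ = Dose / Vd = 721.0 / 281 = 2.566 mg/L
t = ln(C₀ / C) / k = ln(2.566 / 1.10) / 0.06090
  = ln(2.333) / 0.06090 = 0.8472 / 0.06090 = 13.91 h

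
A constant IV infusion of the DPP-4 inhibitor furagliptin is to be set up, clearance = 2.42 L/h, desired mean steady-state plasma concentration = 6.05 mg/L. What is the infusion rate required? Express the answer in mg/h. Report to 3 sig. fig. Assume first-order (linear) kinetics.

At steady state, infusion rate R₀ = Css × CL = 6.05 × 2.420 = 14.64 mg/h

14.6 mg/h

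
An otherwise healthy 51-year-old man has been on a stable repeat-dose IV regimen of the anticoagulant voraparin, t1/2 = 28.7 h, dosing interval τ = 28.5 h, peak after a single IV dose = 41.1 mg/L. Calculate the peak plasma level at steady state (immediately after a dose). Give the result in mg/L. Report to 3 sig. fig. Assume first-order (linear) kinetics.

82.6 mg/L

k = ln2 / t½ = 0.693147 / 28.7 = 0.02415 h⁻¹
e^(−kτ) = e^(−0.02415 × 28.5) = 0.5024
Accumulation ratio R = 1 / (1 − e^(−kτ)) = 1 / (1 − 0.5024) = 2.010
Steady-state peak = C₀ × R = 41.1 × 2.010 = 82.61 mg/L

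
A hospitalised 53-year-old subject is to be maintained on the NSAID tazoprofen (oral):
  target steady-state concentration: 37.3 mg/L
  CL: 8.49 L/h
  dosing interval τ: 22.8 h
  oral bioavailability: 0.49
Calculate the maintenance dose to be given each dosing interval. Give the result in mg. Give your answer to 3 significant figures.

At steady state, F × (Dose/τ) = Css × CL.
Dose = Css × CL × τ / F = 37.3 × 8.490 × 22.8 / 0.49 = 14740 mg

14700 mg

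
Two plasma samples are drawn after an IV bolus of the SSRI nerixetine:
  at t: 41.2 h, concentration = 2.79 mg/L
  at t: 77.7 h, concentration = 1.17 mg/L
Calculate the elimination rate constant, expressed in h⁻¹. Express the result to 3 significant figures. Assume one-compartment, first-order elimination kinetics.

0.0238 h⁻¹

k = ln(C₁/C₂) / (t₂ − t₁) = ln(2.79/1.17) / (77.7 − 41.2)
  = 0.8690 / 36.50 = 0.02381 h⁻¹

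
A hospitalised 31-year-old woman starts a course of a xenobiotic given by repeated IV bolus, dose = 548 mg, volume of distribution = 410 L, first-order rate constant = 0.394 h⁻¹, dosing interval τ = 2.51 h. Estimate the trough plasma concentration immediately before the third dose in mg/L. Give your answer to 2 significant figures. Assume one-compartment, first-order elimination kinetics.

0.68 mg/L

C₀ per dose = Dose / Vd = 548 / 410 = 1.337 mg/L
Fraction remaining after one interval: r = e^(−kτ) = e^(−0.3940 × 2.51) = 0.3720
Before dose 3, 2 doses have been given (aged 1τ, 2τ).
C_trough = C₀ × (r + r²) = 1.337 × (0.3720 + 0.1384) = 0.6824 mg/L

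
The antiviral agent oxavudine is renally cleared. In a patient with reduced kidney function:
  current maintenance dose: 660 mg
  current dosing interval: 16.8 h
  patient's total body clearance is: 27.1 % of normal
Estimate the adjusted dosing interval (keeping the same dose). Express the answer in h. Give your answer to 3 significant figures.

To keep the same average steady-state level, dosing rate must scale with clearance.
CL ratio = 27.1 / 100 = 0.2710
New interval (same dose) = 16.8 / 0.2710 = 61.99 h

62.0 h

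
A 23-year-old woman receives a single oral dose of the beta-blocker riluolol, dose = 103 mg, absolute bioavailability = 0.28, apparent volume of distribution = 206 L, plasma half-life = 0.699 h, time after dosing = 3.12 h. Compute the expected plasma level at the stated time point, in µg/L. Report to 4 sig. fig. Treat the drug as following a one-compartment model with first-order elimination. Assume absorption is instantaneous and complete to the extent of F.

Amount reaching circulation = F × Dose = 0.28 × 103.0 = 28.84 mg
C₀ = F·Dose / Vd = 28.84 / 206 = 0.1400 mg/L
k = ln2 / t½ = 0.693147 / 0.699 = 0.9916 h⁻¹
C = C₀ · e^(−k·t) = 0.1400 × e^(−0.9916 × 3.12)
  = 0.1400 × 0.04533 = 0.006346 mg/L
Convert: 0.006346 mg/L × 1000 = 6.346 µg/L

6.346 µg/L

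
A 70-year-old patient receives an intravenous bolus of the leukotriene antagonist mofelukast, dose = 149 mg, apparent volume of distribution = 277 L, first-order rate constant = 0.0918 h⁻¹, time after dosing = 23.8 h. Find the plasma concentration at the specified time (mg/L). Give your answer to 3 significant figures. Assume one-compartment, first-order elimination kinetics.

0.0605 mg/L

C₀ = Dose / Vd = 149.0 / 277 = 0.5379 mg/L
C = C₀ · e^(−k·t) = 0.5379 × e^(−0.09180 × 23.8)
  = 0.5379 × 0.1125 = 0.06051 mg/L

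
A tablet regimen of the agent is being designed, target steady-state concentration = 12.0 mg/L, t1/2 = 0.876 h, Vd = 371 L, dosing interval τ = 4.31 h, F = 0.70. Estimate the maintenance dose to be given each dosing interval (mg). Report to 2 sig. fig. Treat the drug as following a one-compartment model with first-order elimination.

22000 mg

k = ln2 / t½ = 0.693147 / 0.876 = 0.7913 h⁻¹
CL = k × Vd = 0.7913 × 371 = 293.6 L/h
At steady state, F × (Dose/τ) = Css × CL.
Dose = Css × CL × τ / F = 12.0 × 293.6 × 4.31 / 0.70 = 21690 mg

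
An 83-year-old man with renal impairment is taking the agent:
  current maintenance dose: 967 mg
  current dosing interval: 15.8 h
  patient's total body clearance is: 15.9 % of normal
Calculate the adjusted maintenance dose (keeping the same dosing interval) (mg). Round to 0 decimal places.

To keep the same average steady-state level, dosing rate must scale with clearance.
CL ratio = 15.9 / 100 = 0.1590
New dose (same interval) = 967 × 0.1590 = 153.8 mg

154 mg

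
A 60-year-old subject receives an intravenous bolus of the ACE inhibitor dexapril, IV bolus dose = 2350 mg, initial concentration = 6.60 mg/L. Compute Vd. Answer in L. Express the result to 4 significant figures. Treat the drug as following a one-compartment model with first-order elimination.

356.1 L

Vd = Dose / C₀ = 2350 / 6.60 = 356.1 L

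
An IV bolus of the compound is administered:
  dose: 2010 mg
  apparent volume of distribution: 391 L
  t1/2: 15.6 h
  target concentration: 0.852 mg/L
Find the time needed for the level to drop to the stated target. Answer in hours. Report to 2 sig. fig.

C₀ = Dose / Vd = 2010 / 391 = 5.141 mg/L
k = ln2 / t½ = 0.693147 / 15.6 = 0.04443 h⁻¹
t = ln(C₀ / C) / k = ln(5.141 / 0.852) / 0.04443
  = ln(6.034) / 0.04443 = 1.797 / 0.04443 = 40.45 h

40 h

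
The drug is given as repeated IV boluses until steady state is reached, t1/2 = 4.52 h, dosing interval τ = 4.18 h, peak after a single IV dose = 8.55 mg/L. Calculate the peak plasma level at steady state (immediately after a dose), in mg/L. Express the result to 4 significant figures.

18.07 mg/L

k = ln2 / t½ = 0.693147 / 4.52 = 0.1534 h⁻¹
e^(−kτ) = e^(−0.1534 × 4.18) = 0.5267
Accumulation ratio R = 1 / (1 − e^(−kτ)) = 1 / (1 − 0.5267) = 2.113
Steady-state peak = C₀ × R = 8.55 × 2.113 = 18.07 mg/L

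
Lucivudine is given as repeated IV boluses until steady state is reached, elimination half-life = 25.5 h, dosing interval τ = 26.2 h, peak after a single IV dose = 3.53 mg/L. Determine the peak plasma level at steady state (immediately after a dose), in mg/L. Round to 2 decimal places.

6.93 mg/L

k = ln2 / t½ = 0.693147 / 25.5 = 0.02718 h⁻¹
e^(−kτ) = e^(−0.02718 × 26.2) = 0.4906
Accumulation ratio R = 1 / (1 − e^(−kτ)) = 1 / (1 − 0.4906) = 1.963
Steady-state peak = C₀ × R = 3.53 × 1.963 = 6.929 mg/L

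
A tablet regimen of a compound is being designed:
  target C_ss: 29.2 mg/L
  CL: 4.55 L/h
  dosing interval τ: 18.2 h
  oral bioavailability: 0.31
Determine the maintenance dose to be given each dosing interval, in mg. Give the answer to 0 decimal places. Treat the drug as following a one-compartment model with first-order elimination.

At steady state, F × (Dose/τ) = Css × CL.
Dose = Css × CL × τ / F = 29.2 × 4.550 × 18.2 / 0.31 = 7800 mg

7800 mg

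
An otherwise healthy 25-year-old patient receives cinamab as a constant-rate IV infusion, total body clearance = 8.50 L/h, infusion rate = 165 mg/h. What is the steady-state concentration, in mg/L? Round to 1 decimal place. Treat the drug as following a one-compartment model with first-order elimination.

19.4 mg/L

At steady state Css = R₀ / CL = 165 / 8.500 = 19.41 mg/L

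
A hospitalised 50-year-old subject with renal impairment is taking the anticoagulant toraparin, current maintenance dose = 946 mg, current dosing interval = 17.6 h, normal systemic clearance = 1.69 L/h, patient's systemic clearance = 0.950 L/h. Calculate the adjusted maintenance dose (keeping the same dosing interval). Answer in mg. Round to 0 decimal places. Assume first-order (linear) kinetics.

532 mg

To keep the same average steady-state level, dosing rate must scale with clearance.
CL ratio = 0.950 / 1.69 = 0.5621
New dose (same interval) = 946 × 0.5621 = 531.7 mg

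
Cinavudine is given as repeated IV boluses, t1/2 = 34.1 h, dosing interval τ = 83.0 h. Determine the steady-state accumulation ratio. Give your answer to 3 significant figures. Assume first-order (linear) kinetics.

k = ln2 / t½ = 0.693147 / 34.1 = 0.02033 h⁻¹
e^(−kτ) = e^(−0.02033 × 83.0) = 0.1850
Accumulation ratio R = 1 / (1 − e^(−kτ)) = 1 / (1 − 0.1850) = 1.227

1.23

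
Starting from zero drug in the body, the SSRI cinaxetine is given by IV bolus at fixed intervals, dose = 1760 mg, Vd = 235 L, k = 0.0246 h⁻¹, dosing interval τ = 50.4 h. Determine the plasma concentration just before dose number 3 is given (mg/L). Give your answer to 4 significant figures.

C₀ per dose = Dose / Vd = 1760 / 235 = 7.489 mg/L
Fraction remaining after one interval: r = e^(−kτ) = e^(−0.02460 × 50.4) = 0.2894
Before dose 3, 2 doses have been given (aged 1τ, 2τ).
C_trough = C₀ × (r + r²) = 7.489 × (0.2894 + 0.08375) = 2.795 mg/L

2.795 mg/L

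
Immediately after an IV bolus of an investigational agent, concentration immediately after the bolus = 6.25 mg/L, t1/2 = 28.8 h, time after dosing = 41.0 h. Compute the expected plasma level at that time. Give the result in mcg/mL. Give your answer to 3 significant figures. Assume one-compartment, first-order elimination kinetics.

2.33 mcg/mL

k = ln2 / t½ = 0.693147 / 28.8 = 0.02407 h⁻¹
C = C₀ · e^(−k·t) = 6.250 × e^(−0.02407 × 41.0)
  = 6.250 × 0.3727 = 2.329 mg/L
(2.329 mg/L = 2.329 mcg/mL)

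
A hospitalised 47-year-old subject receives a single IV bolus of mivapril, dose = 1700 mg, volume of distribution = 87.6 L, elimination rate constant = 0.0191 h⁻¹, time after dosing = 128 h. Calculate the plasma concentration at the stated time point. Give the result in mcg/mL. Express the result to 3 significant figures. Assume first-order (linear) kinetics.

C₀ = Dose / Vd = 1700 / 87.6 = 19.41 mg/L
C = C₀ · e^(−k·t) = 19.41 × e^(−0.01910 × 128)
  = 19.41 × 0.08674 = 1.684 mg/L
(1.684 mg/L = 1.684 mcg/mL)

1.68 mcg/mL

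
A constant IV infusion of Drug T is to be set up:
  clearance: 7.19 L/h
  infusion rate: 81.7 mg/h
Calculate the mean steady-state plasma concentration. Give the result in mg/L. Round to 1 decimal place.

At steady state Css = R₀ / CL = 81.7 / 7.190 = 11.36 mg/L

11.4 mg/L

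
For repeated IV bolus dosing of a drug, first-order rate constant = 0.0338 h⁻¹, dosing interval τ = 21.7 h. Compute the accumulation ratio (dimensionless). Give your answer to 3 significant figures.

1.92

e^(−kτ) = e^(−0.03380 × 21.7) = 0.4802
Accumulation ratio R = 1 / (1 − e^(−kτ)) = 1 / (1 − 0.4802) = 1.924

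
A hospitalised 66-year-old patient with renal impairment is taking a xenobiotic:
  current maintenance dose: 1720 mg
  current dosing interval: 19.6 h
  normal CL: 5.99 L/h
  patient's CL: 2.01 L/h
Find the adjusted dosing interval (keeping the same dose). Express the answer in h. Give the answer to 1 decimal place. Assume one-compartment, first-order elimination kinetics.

To keep the same average steady-state level, dosing rate must scale with clearance.
CL ratio = 2.01 / 5.99 = 0.3356
New interval (same dose) = 19.6 / 0.3356 = 58.40 h

58.4 h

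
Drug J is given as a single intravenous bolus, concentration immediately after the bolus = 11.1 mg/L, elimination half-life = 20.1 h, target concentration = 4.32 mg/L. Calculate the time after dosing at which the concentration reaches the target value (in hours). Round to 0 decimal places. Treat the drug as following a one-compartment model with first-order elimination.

27 h

k = ln2 / t½ = 0.693147 / 20.1 = 0.03448 h⁻¹
t = ln(C₀ / C) / k = ln(11.10 / 4.32) / 0.03448
  = ln(2.569) / 0.03448 = 0.9435 / 0.03448 = 27.36 h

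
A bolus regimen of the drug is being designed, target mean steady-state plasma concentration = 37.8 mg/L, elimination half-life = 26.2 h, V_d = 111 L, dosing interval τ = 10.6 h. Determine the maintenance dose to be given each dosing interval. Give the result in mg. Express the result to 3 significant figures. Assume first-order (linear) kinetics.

1180 mg

k = ln2 / t½ = 0.693147 / 26.2 = 0.02646 h⁻¹
CL = k × Vd = 0.02646 × 111 = 2.937 L/h
At steady state, Dose/τ = Css × CL.
Dose = Css × CL × τ = 37.8 × 2.937 × 10.6 = 1177 mg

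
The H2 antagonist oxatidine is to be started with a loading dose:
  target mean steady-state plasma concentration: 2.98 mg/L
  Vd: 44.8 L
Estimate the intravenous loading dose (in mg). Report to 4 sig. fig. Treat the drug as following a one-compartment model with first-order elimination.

LD = Css × Vd = 2.98 × 44.8 = 133.5 mg

133.5 mg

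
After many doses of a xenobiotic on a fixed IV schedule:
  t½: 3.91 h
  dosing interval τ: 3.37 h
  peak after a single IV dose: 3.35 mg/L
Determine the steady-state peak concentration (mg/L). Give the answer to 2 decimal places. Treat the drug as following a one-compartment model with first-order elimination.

7.45 mg/L

k = ln2 / t½ = 0.693147 / 3.91 = 0.1773 h⁻¹
e^(−kτ) = e^(−0.1773 × 3.37) = 0.5502
Accumulation ratio R = 1 / (1 − e^(−kτ)) = 1 / (1 − 0.5502) = 2.223
Steady-state peak = C₀ × R = 3.35 × 2.223 = 7.447 mg/L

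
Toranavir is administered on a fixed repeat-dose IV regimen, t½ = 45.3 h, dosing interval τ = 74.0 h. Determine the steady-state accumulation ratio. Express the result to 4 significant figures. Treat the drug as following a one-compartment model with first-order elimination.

1.476

k = ln2 / t½ = 0.693147 / 45.3 = 0.01530 h⁻¹
e^(−kτ) = e^(−0.01530 × 74.0) = 0.3223
Accumulation ratio R = 1 / (1 − e^(−kτ)) = 1 / (1 − 0.3223) = 1.476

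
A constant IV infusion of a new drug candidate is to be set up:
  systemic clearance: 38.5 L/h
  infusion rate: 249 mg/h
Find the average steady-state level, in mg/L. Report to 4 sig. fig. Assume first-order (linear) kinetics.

At steady state Css = R₀ / CL = 249 / 38.50 = 6.468 mg/L

6.468 mg/L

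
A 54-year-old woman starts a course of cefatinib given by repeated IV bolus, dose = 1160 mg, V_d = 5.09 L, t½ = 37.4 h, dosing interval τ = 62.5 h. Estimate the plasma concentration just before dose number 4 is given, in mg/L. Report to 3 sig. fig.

101 mg/L

C₀ per dose = Dose / Vd = 1160 / 5.09 = 227.9 mg/L
k = ln2 / t½ = 0.693147 / 37.4 = 0.01853 h⁻¹
Fraction remaining after one interval: r = e^(−kτ) = e^(−0.01853 × 62.5) = 0.3141
Before dose 4, 3 doses have been given (aged 1τ, 2τ, 3τ).
C_trough = C₀ × (r + r² + … + r^3) = C₀ × r(1−r^3)/(1−r)
        = 227.9 × 0.3141 × (1 − 0.03099) / (1 − 0.3141) = 101.1 mg/L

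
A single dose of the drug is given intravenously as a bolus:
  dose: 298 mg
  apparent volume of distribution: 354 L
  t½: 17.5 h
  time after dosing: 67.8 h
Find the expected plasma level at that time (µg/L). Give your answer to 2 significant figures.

57 µg/L

C₀ = Dose / Vd = 298.0 / 354 = 0.8418 mg/L
k = ln2 / t½ = 0.693147 / 17.5 = 0.03961 h⁻¹
C = C₀ · e^(−k·t) = 0.8418 × e^(−0.03961 × 67.8)
  = 0.8418 × 0.06818 = 0.05739 mg/L
Convert: 0.05739 mg/L × 1000 = 57.39 µg/L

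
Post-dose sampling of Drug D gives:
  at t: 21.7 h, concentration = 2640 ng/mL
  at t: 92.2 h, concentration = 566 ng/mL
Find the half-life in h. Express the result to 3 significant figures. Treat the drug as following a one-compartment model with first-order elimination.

k = ln(C₁/C₂) / (t₂ − t₁) = ln(2640/566) / (92.2 − 21.7)
  = 1.540 / 70.50 = 0.02184 h⁻¹
t½ = ln2 / k = 0.693147 / 0.02184 = 31.74 h

31.7 h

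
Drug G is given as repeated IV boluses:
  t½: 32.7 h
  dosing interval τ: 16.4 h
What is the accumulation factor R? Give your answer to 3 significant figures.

3.41

k = ln2 / t½ = 0.693147 / 32.7 = 0.02120 h⁻¹
e^(−kτ) = e^(−0.02120 × 16.4) = 0.7063
Accumulation ratio R = 1 / (1 − e^(−kτ)) = 1 / (1 − 0.7063) = 3.405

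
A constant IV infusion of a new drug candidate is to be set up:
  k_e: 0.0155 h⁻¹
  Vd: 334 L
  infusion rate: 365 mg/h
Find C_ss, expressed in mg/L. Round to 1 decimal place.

CL = k × Vd = 0.01550 × 334 = 5.177 L/h
At steady state Css = R₀ / CL = 365 / 5.177 = 70.50 mg/L

70.5 mg/L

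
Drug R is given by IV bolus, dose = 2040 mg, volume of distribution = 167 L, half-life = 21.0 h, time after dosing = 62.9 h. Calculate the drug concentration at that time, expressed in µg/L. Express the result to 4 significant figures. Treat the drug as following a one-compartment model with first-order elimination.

1532 µg/L

C₀ = Dose / Vd = 2040 / 167 = 12.22 mg/L
k = ln2 / t½ = 0.693147 / 21.0 = 0.03301 h⁻¹
C = C₀ · e^(−k·t) = 12.22 × e^(−0.03301 × 62.9)
  = 12.22 × 0.1254 = 1.532 mg/L
Convert: 1.532 mg/L × 1000 = 1532 µg/L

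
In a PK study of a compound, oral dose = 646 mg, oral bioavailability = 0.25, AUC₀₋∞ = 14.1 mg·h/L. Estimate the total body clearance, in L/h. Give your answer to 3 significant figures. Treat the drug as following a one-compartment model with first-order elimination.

11.5 L/h

CL = F·Dose / AUC = 0.25 × 646 / 14.1 = 11.45 L/h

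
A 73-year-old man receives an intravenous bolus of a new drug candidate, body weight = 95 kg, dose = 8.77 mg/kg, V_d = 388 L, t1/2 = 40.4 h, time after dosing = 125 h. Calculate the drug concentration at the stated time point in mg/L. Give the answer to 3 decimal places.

Total dose = 8.77 × 95 = 833.2 mg
C₀ = Dose / Vd = 833.2 / 388 = 2.147 mg/L
k = ln2 / t½ = 0.693147 / 40.4 = 0.01716 h⁻¹
C = C₀ · e^(−k·t) = 2.147 × e^(−0.01716 × 125)
  = 2.147 × 0.1171 = 0.2514 mg/L

0.251 mg/L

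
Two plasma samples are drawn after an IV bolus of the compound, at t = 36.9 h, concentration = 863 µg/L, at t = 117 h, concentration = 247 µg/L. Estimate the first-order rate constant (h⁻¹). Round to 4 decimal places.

k = ln(C₁/C₂) / (t₂ − t₁) = ln(863/247) / (117 − 36.9)
  = 1.251 / 80.10 = 0.01562 h⁻¹

0.0156 h⁻¹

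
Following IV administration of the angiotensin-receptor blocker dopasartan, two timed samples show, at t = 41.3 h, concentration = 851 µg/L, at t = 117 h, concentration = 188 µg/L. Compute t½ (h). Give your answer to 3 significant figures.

34.7 h

k = ln(C₁/C₂) / (t₂ − t₁) = ln(851/188) / (117 − 41.3)
  = 1.510 / 75.70 = 0.01995 h⁻¹
t½ = ln2 / k = 0.693147 / 0.01995 = 34.74 h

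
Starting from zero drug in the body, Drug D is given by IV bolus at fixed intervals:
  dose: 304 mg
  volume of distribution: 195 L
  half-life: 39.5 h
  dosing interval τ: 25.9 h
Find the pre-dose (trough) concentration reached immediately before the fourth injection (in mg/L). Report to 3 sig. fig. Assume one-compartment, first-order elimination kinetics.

2.02 mg/L

C₀ per dose = Dose / Vd = 304 / 195 = 1.559 mg/L
k = ln2 / t½ = 0.693147 / 39.5 = 0.01755 h⁻¹
Fraction remaining after one interval: r = e^(−kτ) = e^(−0.01755 × 25.9) = 0.6347
Before dose 4, 3 doses have been given (aged 1τ, 2τ, 3τ).
C_trough = C₀ × (r + r² + … + r^3) = C₀ × r(1−r^3)/(1−r)
        = 1.559 × 0.6347 × (1 − 0.2557) / (1 − 0.6347) = 2.016 mg/L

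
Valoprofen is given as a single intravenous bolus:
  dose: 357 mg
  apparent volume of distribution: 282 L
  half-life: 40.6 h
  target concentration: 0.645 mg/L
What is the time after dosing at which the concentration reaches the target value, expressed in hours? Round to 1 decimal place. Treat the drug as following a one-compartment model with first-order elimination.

C₀ = Dose / Vd = 357.0 / 282 = 1.266 mg/L
k = ln2 / t½ = 0.693147 / 40.6 = 0.01707 h⁻¹
t = ln(C₀ / C) / k = ln(1.266 / 0.645) / 0.01707
  = ln(1.963) / 0.01707 = 0.6745 / 0.01707 = 39.51 h

39.5 h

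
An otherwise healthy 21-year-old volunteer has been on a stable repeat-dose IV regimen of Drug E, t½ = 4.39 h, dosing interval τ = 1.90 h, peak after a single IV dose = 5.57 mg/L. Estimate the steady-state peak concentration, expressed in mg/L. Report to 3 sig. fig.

21.5 mg/L

k = ln2 / t½ = 0.693147 / 4.39 = 0.1579 h⁻¹
e^(−kτ) = e^(−0.1579 × 1.90) = 0.7408
Accumulation ratio R = 1 / (1 − e^(−kτ)) = 1 / (1 − 0.7408) = 3.858
Steady-state peak = C₀ × R = 5.57 × 3.858 = 21.49 mg/L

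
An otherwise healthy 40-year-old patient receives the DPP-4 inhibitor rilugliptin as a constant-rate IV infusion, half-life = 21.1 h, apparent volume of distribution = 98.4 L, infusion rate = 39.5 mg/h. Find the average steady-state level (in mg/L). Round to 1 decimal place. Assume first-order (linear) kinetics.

k = ln2 / t½ = 0.693147 / 21.1 = 0.03285 h⁻¹
CL = k × Vd = 0.03285 × 98.4 = 3.232 L/h
At steady state Css = R₀ / CL = 39.5 / 3.232 = 12.22 mg/L

12.2 mg/L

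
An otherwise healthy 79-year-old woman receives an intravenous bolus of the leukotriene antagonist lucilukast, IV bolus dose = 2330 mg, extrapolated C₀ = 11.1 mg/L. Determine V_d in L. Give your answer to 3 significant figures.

Vd = Dose / C₀ = 2330 / 11.1 = 209.9 L

210 L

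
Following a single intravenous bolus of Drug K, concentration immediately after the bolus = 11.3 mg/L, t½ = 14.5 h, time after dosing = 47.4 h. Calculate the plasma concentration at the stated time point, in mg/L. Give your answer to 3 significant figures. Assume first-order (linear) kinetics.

1.17 mg/L

k = ln2 / t½ = 0.693147 / 14.5 = 0.04780 h⁻¹
C = C₀ · e^(−k·t) = 11.30 × e^(−0.04780 × 47.4)
  = 11.30 × 0.1038 = 1.173 mg/L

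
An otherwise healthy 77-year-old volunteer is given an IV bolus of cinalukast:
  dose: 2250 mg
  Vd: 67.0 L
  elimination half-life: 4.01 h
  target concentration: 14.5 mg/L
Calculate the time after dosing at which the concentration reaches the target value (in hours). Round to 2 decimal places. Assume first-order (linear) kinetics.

4.86 h

C₀ = Dose / Vd = 2250 / 67.0 = 33.58 mg/L
k = ln2 / t½ = 0.693147 / 4.01 = 0.1729 h⁻¹
t = ln(C₀ / C) / k = ln(33.58 / 14.5) / 0.1729
  = ln(2.316) / 0.1729 = 0.8398 / 0.1729 = 4.857 h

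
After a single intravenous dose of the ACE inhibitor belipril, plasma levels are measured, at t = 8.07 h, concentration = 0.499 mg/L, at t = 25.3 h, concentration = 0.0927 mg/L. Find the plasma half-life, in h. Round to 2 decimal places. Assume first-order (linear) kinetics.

k = ln(C₁/C₂) / (t₂ − t₁) = ln(0.499/0.0927) / (25.3 − 8.07)
  = 1.683 / 17.23 = 0.09768 h⁻¹
t½ = ln2 / k = 0.693147 / 0.09768 = 7.096 h

7.10 h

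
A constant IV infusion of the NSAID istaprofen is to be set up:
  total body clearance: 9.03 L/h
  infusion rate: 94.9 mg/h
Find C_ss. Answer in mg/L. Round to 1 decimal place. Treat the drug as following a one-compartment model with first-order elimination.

10.5 mg/L

At steady state Css = R₀ / CL = 94.9 / 9.030 = 10.51 mg/L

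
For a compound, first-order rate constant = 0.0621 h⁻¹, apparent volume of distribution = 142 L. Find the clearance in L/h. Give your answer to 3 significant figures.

CL = k × Vd = 0.0621 × 142 = 8.818 L/h

8.82 L/h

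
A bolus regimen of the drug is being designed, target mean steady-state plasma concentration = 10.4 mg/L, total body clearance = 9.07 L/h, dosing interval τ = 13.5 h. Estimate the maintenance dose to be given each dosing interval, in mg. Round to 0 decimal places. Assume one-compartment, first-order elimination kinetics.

At steady state, Dose/τ = Css × CL.
Dose = Css × CL × τ = 10.4 × 9.070 × 13.5 = 1273 mg

1273 mg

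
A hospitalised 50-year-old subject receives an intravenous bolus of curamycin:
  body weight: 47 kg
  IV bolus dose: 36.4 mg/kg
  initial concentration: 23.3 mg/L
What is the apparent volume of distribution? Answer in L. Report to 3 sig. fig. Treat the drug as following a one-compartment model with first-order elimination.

73.4 L

Dose = 36.4 × 47 = 1711 mg
Vd = Dose / C₀ = 1711 / 23.3 = 73.43 L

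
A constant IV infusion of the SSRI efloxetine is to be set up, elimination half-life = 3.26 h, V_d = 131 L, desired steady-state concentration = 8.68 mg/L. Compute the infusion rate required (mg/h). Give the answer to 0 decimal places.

242 mg/h

k = ln2 / t½ = 0.693147 / 3.26 = 0.2126 h⁻¹
CL = k × Vd = 0.2126 × 131 = 27.85 L/h
At steady state, infusion rate R₀ = Css × CL = 8.68 × 27.85 = 241.7 mg/h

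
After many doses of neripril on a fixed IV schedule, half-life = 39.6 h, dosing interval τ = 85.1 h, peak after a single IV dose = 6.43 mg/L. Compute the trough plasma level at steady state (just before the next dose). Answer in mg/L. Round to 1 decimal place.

k = ln2 / t½ = 0.693147 / 39.6 = 0.01750 h⁻¹
e^(−kτ) = e^(−0.01750 × 85.1) = 0.2255
Accumulation ratio R = 1 / (1 − e^(−kτ)) = 1 / (1 − 0.2255) = 1.291
Steady-state trough = C₀ × R × e^(−kτ) = 6.43 × 1.291 × 0.2255 = 1.872 mg/L

1.9 mg/L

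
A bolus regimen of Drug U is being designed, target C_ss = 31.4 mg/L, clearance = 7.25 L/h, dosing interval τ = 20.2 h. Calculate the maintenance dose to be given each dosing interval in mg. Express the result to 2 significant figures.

4600 mg

At steady state, Dose/τ = Css × CL.
Dose = Css × CL × τ = 31.4 × 7.250 × 20.2 = 4599 mg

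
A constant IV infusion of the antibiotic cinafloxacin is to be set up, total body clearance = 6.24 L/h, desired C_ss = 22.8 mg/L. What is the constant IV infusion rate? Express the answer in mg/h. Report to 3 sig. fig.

142 mg/h

At steady state, infusion rate R₀ = Css × CL = 22.8 × 6.240 = 142.3 mg/h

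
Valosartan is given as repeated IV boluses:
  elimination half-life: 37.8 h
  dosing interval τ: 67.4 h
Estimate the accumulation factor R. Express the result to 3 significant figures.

1.41

k = ln2 / t½ = 0.693147 / 37.8 = 0.01834 h⁻¹
e^(−kτ) = e^(−0.01834 × 67.4) = 0.2905
Accumulation ratio R = 1 / (1 − e^(−kτ)) = 1 / (1 − 0.2905) = 1.409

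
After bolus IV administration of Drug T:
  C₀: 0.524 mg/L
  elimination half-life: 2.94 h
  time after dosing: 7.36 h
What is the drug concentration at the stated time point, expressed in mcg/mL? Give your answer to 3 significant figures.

0.0924 mcg/mL

k = ln2 / t½ = 0.693147 / 2.94 = 0.2358 h⁻¹
C = C₀ · e^(−k·t) = 0.5240 × e^(−0.2358 × 7.36)
  = 0.5240 × 0.1763 = 0.09238 mg/L
(0.09238 mg/L = 0.09238 mcg/mL)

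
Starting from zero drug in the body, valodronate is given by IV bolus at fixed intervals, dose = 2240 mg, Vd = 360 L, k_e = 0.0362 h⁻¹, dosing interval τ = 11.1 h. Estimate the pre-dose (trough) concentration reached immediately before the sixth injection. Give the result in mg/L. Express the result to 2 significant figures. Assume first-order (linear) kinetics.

11 mg/L

C₀ per dose = Dose / Vd = 2240 / 360 = 6.222 mg/L
Fraction remaining after one interval: r = e^(−kτ) = e^(−0.03620 × 11.1) = 0.6691
Before dose 6, 5 doses have been given (aged 1τ, 2τ, 3τ, 4τ, 5τ).
C_trough = C₀ × (r + r² + … + r^5) = C₀ × r(1−r^5)/(1−r)
        = 6.222 × 0.6691 × (1 − 0.1341) / (1 − 0.6691) = 10.89 mg/L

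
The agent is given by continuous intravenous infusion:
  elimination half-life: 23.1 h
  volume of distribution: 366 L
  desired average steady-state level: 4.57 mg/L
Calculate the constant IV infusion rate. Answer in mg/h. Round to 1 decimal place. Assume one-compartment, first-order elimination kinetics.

50.2 mg/h

k = ln2 / t½ = 0.693147 / 23.1 = 0.03001 h⁻¹
CL = k × Vd = 0.03001 × 366 = 10.98 L/h
At steady state, infusion rate R₀ = Css × CL = 4.57 × 10.98 = 50.18 mg/h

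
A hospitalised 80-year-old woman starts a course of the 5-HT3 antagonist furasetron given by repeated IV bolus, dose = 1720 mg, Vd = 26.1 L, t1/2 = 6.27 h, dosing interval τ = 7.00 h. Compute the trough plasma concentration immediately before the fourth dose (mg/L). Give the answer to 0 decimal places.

51 mg/L

C₀ per dose = Dose / Vd = 1720 / 26.1 = 65.90 mg/L
k = ln2 / t½ = 0.693147 / 6.27 = 0.1105 h⁻¹
Fraction remaining after one interval: r = e^(−kτ) = e^(−0.1105 × 7.00) = 0.4614
Before dose 4, 3 doses have been given (aged 1τ, 2τ, 3τ).
C_trough = C₀ × (r + r² + … + r^3) = C₀ × r(1−r^3)/(1−r)
        = 65.90 × 0.4614 × (1 − 0.09823) / (1 − 0.4614) = 50.91 mg/L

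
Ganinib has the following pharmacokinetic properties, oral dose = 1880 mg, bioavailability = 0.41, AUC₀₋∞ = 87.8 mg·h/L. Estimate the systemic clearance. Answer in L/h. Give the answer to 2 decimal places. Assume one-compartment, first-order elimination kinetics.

CL = F·Dose / AUC = 0.41 × 1880 / 87.8 = 8.779 L/h

8.78 L/h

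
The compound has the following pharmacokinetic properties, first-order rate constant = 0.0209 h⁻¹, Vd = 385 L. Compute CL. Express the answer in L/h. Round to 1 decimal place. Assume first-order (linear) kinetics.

8.0 L/h

CL = k × Vd = 0.0209 × 385 = 8.047 L/h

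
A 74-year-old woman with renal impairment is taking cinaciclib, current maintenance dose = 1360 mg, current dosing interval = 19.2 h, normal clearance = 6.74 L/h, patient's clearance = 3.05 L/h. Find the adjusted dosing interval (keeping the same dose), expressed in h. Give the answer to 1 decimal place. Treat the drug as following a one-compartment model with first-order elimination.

To keep the same average steady-state level, dosing rate must scale with clearance.
CL ratio = 3.05 / 6.74 = 0.4525
New interval (same dose) = 19.2 / 0.4525 = 42.43 h

42.4 h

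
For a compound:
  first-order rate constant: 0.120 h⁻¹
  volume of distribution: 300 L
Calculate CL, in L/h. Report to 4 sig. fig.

36.00 L/h

CL = k × Vd = 0.120 × 300 = 36.00 L/h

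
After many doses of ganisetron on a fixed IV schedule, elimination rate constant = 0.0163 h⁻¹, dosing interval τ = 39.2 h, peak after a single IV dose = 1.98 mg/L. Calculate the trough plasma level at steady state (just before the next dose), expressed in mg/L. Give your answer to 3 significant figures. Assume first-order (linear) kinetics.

e^(−kτ) = e^(−0.01630 × 39.2) = 0.5278
Accumulation ratio R = 1 / (1 − e^(−kτ)) = 1 / (1 − 0.5278) = 2.118
Steady-state trough = C₀ × R × e^(−kτ) = 1.98 × 2.118 × 0.5278 = 2.213 mg/L

2.21 mg/L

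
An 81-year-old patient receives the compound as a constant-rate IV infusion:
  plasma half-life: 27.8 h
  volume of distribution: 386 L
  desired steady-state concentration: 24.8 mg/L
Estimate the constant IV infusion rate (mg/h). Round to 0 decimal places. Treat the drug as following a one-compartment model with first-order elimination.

239 mg/h

k = ln2 / t½ = 0.693147 / 27.8 = 0.02493 h⁻¹
CL = k × Vd = 0.02493 × 386 = 9.623 L/h
At steady state, infusion rate R₀ = Css × CL = 24.8 × 9.623 = 238.7 mg/h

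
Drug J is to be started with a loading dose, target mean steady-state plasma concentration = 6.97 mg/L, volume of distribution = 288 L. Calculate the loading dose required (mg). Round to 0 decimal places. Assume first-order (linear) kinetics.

2007 mg

LD = Css × Vd = 6.97 × 288 = 2007 mg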